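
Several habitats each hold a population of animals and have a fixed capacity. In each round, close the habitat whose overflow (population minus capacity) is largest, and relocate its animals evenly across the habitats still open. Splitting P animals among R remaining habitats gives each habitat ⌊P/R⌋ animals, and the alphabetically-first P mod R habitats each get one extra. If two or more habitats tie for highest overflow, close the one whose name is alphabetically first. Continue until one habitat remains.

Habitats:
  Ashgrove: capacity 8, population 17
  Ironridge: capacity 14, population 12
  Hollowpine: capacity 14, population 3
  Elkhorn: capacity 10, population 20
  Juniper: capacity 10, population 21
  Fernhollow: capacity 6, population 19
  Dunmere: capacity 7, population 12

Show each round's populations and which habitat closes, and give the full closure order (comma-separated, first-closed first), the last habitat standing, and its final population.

Closure order: Fernhollow, Juniper, Ashgrove, Elkhorn, Dunmere, Ironridge
Last habitat: Hollowpine with 104 animals

Round 1: Ashgrove=17 Dunmere=12 Elkhorn=20 Fernhollow=19 Hollowpine=3 Ironridge=12 Juniper=21 → close Fernhollow (overflow 13)
  19÷6 = 3 each, +1 to first 1
Round 2: Ashgrove=21 Dunmere=15 Elkhorn=23 Hollowpine=6 Ironridge=15 Juniper=24 → close Juniper (overflow 14)
  24÷5 = 4 each, +1 to first 4
Round 3: Ashgrove=26 Dunmere=20 Elkhorn=28 Hollowpine=11 Ironridge=19 → close Ashgrove (overflow 18)
  26÷4 = 6 each, +1 to first 2
Round 4: Dunmere=27 Elkhorn=35 Hollowpine=17 Ironridge=25 → close Elkhorn (overflow 25)
  35÷3 = 11 each, +1 to first 2
Round 5: Dunmere=39 Hollowpine=29 Ironridge=36 → close Dunmere (overflow 32)
  39÷2 = 19 each, +1 to first 1
Round 6: Hollowpine=49 Ironridge=55 → close Ironridge (overflow 41)
  55÷1 = 55 each, +1 to first 0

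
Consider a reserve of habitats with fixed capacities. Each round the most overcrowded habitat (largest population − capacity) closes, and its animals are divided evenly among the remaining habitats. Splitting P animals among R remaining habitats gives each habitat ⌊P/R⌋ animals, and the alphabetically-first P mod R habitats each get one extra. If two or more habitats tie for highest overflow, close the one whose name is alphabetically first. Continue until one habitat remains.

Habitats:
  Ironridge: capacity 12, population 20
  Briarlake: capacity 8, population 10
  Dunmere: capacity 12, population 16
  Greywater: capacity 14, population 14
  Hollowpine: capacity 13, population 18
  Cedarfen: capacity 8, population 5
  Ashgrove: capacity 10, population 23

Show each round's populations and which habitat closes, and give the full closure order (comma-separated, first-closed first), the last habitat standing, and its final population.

Round 1: Ashgrove=23 Briarlake=10 Cedarfen=5 Dunmere=16 Greywater=14 Hollowpine=18 Ironridge=20 → close Ashgrove (overflow 13)
  23÷6 = 3 each, +1 to first 5
Round 2: Briarlake=14 Cedarfen=9 Dunmere=20 Greywater=18 Hollowpine=22 Ironridge=23 → close Ironridge (overflow 11)
  23÷5 = 4 each, +1 to first 3
Round 3: Briarlake=19 Cedarfen=14 Dunmere=25 Greywater=22 Hollowpine=26 → close Dunmere (overflow 13)
  25÷4 = 6 each, +1 to first 1
Round 4: Briarlake=26 Cedarfen=20 Greywater=28 Hollowpine=32 → close Hollowpine (overflow 19)
  32÷3 = 10 each, +1 to first 2
Round 5: Briarlake=37 Cedarfen=31 Greywater=38 → close Briarlake (overflow 29)
  37÷2 = 18 each, +1 to first 1
Round 6: Cedarfen=50 Greywater=56 → close Cedarfen (overflow 42)
  50÷1 = 50 each, +1 to first 0

Closure order: Ashgrove, Ironridge, Dunmere, Hollowpine, Briarlake, Cedarfen
Last habitat: Greywater with 106 animals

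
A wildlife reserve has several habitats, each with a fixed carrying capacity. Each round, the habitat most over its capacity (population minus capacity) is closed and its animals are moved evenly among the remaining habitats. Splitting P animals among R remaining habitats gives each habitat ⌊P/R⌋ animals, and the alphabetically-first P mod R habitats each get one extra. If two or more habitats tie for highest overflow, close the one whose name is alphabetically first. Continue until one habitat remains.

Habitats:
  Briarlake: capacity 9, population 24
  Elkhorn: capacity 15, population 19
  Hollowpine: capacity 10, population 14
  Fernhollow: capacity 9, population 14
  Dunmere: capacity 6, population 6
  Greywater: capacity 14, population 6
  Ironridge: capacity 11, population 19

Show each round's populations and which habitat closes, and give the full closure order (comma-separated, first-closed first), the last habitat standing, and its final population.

Closure order: Briarlake, Ironridge, Fernhollow, Elkhorn, Hollowpine, Dunmere
Last habitat: Greywater with 102 animals

Round 1: Briarlake=24 Dunmere=6 Elkhorn=19 Fernhollow=14 Greywater=6 Hollowpine=14 Ironridge=19 → close Briarlake (overflow 15)
  24÷6 = 4 each, +1 to first 0
Round 2: Dunmere=10 Elkhorn=23 Fernhollow=18 Greywater=10 Hollowpine=18 Ironridge=23 → close Ironridge (overflow 12)
  23÷5 = 4 each, +1 to first 3
Round 3: Dunmere=15 Elkhorn=28 Fernhollow=23 Greywater=14 Hollowpine=22 → close Fernhollow (overflow 14)
  23÷4 = 5 each, +1 to first 3
Round 4: Dunmere=21 Elkhorn=34 Greywater=20 Hollowpine=27 → close Elkhorn (overflow 19)
  34÷3 = 11 each, +1 to first 1
Round 5: Dunmere=33 Greywater=31 Hollowpine=38 → close Hollowpine (overflow 28)
  38÷2 = 19 each, +1 to first 0
Round 6: Dunmere=52 Greywater=50 → close Dunmere (overflow 46)
  52÷1 = 52 each, +1 to first 0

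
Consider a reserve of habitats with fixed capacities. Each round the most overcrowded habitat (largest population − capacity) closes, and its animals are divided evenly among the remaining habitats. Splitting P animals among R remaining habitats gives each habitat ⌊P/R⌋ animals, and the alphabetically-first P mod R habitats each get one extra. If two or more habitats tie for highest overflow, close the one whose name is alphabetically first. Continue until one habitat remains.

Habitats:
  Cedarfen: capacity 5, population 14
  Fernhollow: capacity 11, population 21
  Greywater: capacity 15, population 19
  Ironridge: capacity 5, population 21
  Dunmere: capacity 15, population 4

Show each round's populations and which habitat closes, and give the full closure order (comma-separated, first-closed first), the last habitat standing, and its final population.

Round 1: Cedarfen=14 Dunmere=4 Fernhollow=21 Greywater=19 Ironridge=21 → close Ironridge (overflow 16)
  21÷4 = 5 each, +1 to first 1
Round 2: Cedarfen=20 Dunmere=9 Fernhollow=26 Greywater=24 → close Cedarfen (overflow 15)
  20÷3 = 6 each, +1 to first 2
Round 3: Dunmere=16 Fernhollow=33 Greywater=30 → close Fernhollow (overflow 22)
  33÷2 = 16 each, +1 to first 1
Round 4: Dunmere=33 Greywater=46 → close Greywater (overflow 31)
  46÷1 = 46 each, +1 to first 0

Closure order: Ironridge, Cedarfen, Fernhollow, Greywater
Last habitat: Dunmere with 79 animals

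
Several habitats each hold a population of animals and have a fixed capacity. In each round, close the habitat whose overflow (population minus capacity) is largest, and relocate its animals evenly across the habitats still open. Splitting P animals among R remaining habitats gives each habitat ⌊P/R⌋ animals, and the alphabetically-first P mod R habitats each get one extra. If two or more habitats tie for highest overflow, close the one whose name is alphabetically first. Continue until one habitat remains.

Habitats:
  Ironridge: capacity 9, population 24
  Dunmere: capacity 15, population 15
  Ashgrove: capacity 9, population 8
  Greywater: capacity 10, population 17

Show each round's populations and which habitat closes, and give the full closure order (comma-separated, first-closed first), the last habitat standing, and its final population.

Round 1: Ashgrove=8 Dunmere=15 Greywater=17 Ironridge=24 → close Ironridge (overflow 15)
  24÷3 = 8 each, +1 to first 0
Round 2: Ashgrove=16 Dunmere=23 Greywater=25 → close Greywater (overflow 15)
  25÷2 = 12 each, +1 to first 1
Round 3: Ashgrove=29 Dunmere=35 → close Ashgrove (overflow 20)
  29÷1 = 29 each, +1 to first 0

Closure order: Ironridge, Greywater, Ashgrove
Last habitat: Dunmere with 64 animals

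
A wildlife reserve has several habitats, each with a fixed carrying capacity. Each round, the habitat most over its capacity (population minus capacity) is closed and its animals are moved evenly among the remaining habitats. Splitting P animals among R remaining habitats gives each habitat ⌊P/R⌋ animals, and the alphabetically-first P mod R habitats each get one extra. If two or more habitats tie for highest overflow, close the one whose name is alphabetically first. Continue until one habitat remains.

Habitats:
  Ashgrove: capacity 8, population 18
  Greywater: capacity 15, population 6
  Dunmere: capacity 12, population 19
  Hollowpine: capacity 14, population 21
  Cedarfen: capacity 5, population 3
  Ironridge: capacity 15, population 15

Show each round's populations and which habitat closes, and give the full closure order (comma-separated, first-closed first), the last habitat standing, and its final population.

Round 1: Ashgrove=18 Cedarfen=3 Dunmere=19 Greywater=6 Hollowpine=21 Ironridge=15 → close Ashgrove (overflow 10)
  18÷5 = 3 each, +1 to first 3
Round 2: Cedarfen=7 Dunmere=23 Greywater=10 Hollowpine=24 Ironridge=18 → close Dunmere (overflow 11)
  23÷4 = 5 each, +1 to first 3
Round 3: Cedarfen=13 Greywater=16 Hollowpine=30 Ironridge=23 → close Hollowpine (overflow 16)
  30÷3 = 10 each, +1 to first 0
Round 4: Cedarfen=23 Greywater=26 Ironridge=33 → close Cedarfen (overflow 18)
  23÷2 = 11 each, +1 to first 1
Round 5: Greywater=38 Ironridge=44 → close Ironridge (overflow 29)
  44÷1 = 44 each, +1 to first 0

Closure order: Ashgrove, Dunmere, Hollowpine, Cedarfen, Ironridge
Last habitat: Greywater with 82 animals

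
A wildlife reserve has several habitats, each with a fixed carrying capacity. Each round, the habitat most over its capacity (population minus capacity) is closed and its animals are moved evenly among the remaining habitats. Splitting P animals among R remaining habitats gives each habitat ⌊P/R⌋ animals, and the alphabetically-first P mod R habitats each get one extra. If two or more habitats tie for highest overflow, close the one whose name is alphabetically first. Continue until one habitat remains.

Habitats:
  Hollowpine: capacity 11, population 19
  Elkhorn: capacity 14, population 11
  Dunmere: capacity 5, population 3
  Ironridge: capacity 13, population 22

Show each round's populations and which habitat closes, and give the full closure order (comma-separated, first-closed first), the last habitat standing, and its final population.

Closure order: Ironridge, Hollowpine, Dunmere
Last habitat: Elkhorn with 55 animals

Round 1: Dunmere=3 Elkhorn=11 Hollowpine=19 Ironridge=22 → close Ironridge (overflow 9)
  22÷3 = 7 each, +1 to first 1
Round 2: Dunmere=11 Elkhorn=18 Hollowpine=26 → close Hollowpine (overflow 15)
  26÷2 = 13 each, +1 to first 0
Round 3: Dunmere=24 Elkhorn=31 → close Dunmere (overflow 19)
  24÷1 = 24 each, +1 to first 0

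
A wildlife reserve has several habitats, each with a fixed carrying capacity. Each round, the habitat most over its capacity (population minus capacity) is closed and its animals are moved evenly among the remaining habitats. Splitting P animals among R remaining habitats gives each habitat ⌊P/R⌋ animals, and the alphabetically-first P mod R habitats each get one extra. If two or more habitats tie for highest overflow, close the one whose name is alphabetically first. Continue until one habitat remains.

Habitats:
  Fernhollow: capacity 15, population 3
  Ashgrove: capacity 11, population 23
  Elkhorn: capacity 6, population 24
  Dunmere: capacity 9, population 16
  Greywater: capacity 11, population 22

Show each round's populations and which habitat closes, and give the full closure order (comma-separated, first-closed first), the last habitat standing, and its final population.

Round 1: Ashgrove=23 Dunmere=16 Elkhorn=24 Fernhollow=3 Greywater=22 → close Elkhorn (overflow 18)
  24÷4 = 6 each, +1 to first 0
Round 2: Ashgrove=29 Dunmere=22 Fernhollow=9 Greywater=28 → close Ashgrove (overflow 18)
  29÷3 = 9 each, +1 to first 2
Round 3: Dunmere=32 Fernhollow=19 Greywater=37 → close Greywater (overflow 26)
  37÷2 = 18 each, +1 to first 1
Round 4: Dunmere=51 Fernhollow=37 → close Dunmere (overflow 42)
  51÷1 = 51 each, +1 to first 0

Closure order: Elkhorn, Ashgrove, Greywater, Dunmere
Last habitat: Fernhollow with 88 animals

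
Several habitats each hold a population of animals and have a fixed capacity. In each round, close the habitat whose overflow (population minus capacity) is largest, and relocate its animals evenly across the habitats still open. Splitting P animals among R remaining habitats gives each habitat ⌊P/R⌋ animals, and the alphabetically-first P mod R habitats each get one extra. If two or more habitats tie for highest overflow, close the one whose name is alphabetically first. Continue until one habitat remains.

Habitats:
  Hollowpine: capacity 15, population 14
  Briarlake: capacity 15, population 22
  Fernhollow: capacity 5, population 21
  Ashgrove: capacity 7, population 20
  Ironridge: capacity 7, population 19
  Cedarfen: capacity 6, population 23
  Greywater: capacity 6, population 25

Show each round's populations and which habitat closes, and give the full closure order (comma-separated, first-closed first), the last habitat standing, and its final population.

Round 1: Ashgrove=20 Briarlake=22 Cedarfen=23 Fernhollow=21 Greywater=25 Hollowpine=14 Ironridge=19 → close Greywater (overflow 19)
  25÷6 = 4 each, +1 to first 1
Round 2: Ashgrove=25 Briarlake=26 Cedarfen=27 Fernhollow=25 Hollowpine=18 Ironridge=23 → close Cedarfen (overflow 21)
  27÷5 = 5 each, +1 to first 2
Round 3: Ashgrove=31 Briarlake=32 Fernhollow=30 Hollowpine=23 Ironridge=28 → close Fernhollow (overflow 25)
  30÷4 = 7 each, +1 to first 2
Round 4: Ashgrove=39 Briarlake=40 Hollowpine=30 Ironridge=35 → close Ashgrove (overflow 32)
  39÷3 = 13 each, +1 to first 0
Round 5: Briarlake=53 Hollowpine=43 Ironridge=48 → close Ironridge (overflow 41)
  48÷2 = 24 each, +1 to first 0
Round 6: Briarlake=77 Hollowpine=67 → close Briarlake (overflow 62)
  77÷1 = 77 each, +1 to first 0

Closure order: Greywater, Cedarfen, Fernhollow, Ashgrove, Ironridge, Briarlake
Last habitat: Hollowpine with 144 animals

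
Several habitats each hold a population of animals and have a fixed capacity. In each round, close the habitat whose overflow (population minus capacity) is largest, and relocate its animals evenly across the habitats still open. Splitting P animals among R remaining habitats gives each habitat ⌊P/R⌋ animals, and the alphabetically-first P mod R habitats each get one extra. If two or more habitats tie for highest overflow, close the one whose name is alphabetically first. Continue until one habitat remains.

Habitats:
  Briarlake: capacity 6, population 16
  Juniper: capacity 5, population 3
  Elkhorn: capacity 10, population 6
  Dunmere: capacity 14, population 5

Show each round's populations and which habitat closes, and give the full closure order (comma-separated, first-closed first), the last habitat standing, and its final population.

Closure order: Briarlake, Juniper, Elkhorn
Last habitat: Dunmere with 30 animals

Round 1: Briarlake=16 Dunmere=5 Elkhorn=6 Juniper=3 → close Briarlake (overflow 10)
  16÷3 = 5 each, +1 to first 1
Round 2: Dunmere=11 Elkhorn=11 Juniper=8 → close Juniper (overflow 3)
  8÷2 = 4 each, +1 to first 0
Round 3: Dunmere=15 Elkhorn=15 → close Elkhorn (overflow 5)
  15÷1 = 15 each, +1 to first 0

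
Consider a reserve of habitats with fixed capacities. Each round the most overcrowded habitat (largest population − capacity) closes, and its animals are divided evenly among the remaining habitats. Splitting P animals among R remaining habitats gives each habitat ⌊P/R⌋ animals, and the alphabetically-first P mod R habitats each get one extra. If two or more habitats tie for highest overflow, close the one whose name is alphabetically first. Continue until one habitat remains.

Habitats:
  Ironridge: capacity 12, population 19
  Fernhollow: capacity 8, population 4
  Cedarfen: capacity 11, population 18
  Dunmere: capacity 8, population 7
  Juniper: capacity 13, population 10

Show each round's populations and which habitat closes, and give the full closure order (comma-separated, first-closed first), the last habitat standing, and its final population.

Round 1: Cedarfen=18 Dunmere=7 Fernhollow=4 Ironridge=19 Juniper=10 → close Cedarfen (overflow 7)
  18÷4 = 4 each, +1 to first 2
Round 2: Dunmere=12 Fernhollow=9 Ironridge=23 Juniper=14 → close Ironridge (overflow 11)
  23÷3 = 7 each, +1 to first 2
Round 3: Dunmere=20 Fernhollow=17 Juniper=21 → close Dunmere (overflow 12)
  20÷2 = 10 each, +1 to first 0
Round 4: Fernhollow=27 Juniper=31 → close Fernhollow (overflow 19)
  27÷1 = 27 each, +1 to first 0

Closure order: Cedarfen, Ironridge, Dunmere, Fernhollow
Last habitat: Juniper with 58 animals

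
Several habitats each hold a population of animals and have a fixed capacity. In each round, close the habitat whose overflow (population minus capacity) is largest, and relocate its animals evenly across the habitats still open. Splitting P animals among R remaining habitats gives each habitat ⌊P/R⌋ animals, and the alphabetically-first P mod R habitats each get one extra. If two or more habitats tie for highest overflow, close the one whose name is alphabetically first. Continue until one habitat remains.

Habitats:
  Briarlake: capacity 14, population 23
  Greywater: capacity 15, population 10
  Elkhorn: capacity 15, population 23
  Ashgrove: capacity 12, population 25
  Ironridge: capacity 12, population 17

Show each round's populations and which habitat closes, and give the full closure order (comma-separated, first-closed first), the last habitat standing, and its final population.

Round 1: Ashgrove=25 Briarlake=23 Elkhorn=23 Greywater=10 Ironridge=17 → close Ashgrove (overflow 13)
  25÷4 = 6 each, +1 to first 1
Round 2: Briarlake=30 Elkhorn=29 Greywater=16 Ironridge=23 → close Briarlake (overflow 16)
  30÷3 = 10 each, +1 to first 0
Round 3: Elkhorn=39 Greywater=26 Ironridge=33 → close Elkhorn (overflow 24)
  39÷2 = 19 each, +1 to first 1
Round 4: Greywater=46 Ironridge=52 → close Ironridge (overflow 40)
  52÷1 = 52 each, +1 to first 0

Closure order: Ashgrove, Briarlake, Elkhorn, Ironridge
Last habitat: Greywater with 98 animals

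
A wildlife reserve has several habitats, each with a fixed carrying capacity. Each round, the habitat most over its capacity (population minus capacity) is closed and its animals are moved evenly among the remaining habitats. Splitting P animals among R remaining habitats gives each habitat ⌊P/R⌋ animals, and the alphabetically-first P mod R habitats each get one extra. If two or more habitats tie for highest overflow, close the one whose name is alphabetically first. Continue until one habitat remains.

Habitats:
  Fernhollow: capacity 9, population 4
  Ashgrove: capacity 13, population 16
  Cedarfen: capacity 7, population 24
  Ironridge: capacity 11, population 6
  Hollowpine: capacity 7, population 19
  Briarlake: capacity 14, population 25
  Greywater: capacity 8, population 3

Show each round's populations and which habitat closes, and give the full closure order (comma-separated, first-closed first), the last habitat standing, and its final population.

Closure order: Cedarfen, Hollowpine, Briarlake, Ashgrove, Fernhollow, Greywater
Last habitat: Ironridge with 97 animals

Round 1: Ashgrove=16 Briarlake=25 Cedarfen=24 Fernhollow=4 Greywater=3 Hollowpine=19 Ironridge=6 → close Cedarfen (overflow 17)
  24÷6 = 4 each, +1 to first 0
Round 2: Ashgrove=20 Briarlake=29 Fernhollow=8 Greywater=7 Hollowpine=23 Ironridge=10 → close Hollowpine (overflow 16)
  23÷5 = 4 each, +1 to first 3
Round 3: Ashgrove=25 Briarlake=34 Fernhollow=13 Greywater=11 Ironridge=14 → close Briarlake (overflow 20)
  34÷4 = 8 each, +1 to first 2
Round 4: Ashgrove=34 Fernhollow=22 Greywater=19 Ironridge=22 → close Ashgrove (overflow 21)
  34÷3 = 11 each, +1 to first 1
Round 5: Fernhollow=34 Greywater=30 Ironridge=33 → close Fernhollow (overflow 25)
  34÷2 = 17 each, +1 to first 0
Round 6: Greywater=47 Ironridge=50 → close Greywater (overflow 39)
  47÷1 = 47 each, +1 to first 0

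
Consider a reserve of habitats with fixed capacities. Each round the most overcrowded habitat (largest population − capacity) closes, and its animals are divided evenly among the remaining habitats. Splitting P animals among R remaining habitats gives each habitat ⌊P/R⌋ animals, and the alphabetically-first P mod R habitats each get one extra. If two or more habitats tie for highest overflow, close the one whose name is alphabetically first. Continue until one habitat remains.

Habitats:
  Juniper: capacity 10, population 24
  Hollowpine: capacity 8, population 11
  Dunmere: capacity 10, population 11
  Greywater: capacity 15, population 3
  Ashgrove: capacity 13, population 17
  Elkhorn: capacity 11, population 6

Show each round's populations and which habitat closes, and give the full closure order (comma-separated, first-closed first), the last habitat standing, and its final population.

Round 1: Ashgrove=17 Dunmere=11 Elkhorn=6 Greywater=3 Hollowpine=11 Juniper=24 → close Juniper (overflow 14)
  24÷5 = 4 each, +1 to first 4
Round 2: Ashgrove=22 Dunmere=16 Elkhorn=11 Greywater=8 Hollowpine=15 → close Ashgrove (overflow 9)
  22÷4 = 5 each, +1 to first 2
Round 3: Dunmere=22 Elkhorn=17 Greywater=13 Hollowpine=20 → close Dunmere (overflow 12)
  22÷3 = 7 each, +1 to first 1
Round 4: Elkhorn=25 Greywater=20 Hollowpine=27 → close Hollowpine (overflow 19)
  27÷2 = 13 each, +1 to first 1
Round 5: Elkhorn=39 Greywater=33 → close Elkhorn (overflow 28)
  39÷1 = 39 each, +1 to first 0

Closure order: Juniper, Ashgrove, Dunmere, Hollowpine, Elkhorn
Last habitat: Greywater with 72 animals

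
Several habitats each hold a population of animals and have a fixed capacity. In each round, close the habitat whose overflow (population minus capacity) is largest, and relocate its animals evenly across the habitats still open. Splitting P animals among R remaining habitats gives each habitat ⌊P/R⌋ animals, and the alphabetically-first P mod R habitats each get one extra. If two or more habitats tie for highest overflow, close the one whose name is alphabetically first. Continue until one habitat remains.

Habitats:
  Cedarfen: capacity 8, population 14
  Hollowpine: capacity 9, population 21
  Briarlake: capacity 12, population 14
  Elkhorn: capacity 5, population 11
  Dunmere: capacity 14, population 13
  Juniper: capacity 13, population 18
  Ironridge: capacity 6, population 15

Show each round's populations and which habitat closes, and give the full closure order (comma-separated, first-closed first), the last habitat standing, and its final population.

Round 1: Briarlake=14 Cedarfen=14 Dunmere=13 Elkhorn=11 Hollowpine=21 Ironridge=15 Juniper=18 → close Hollowpine (overflow 12)
  21÷6 = 3 each, +1 to first 3
Round 2: Briarlake=18 Cedarfen=18 Dunmere=17 Elkhorn=14 Ironridge=18 Juniper=21 → close Ironridge (overflow 12)
  18÷5 = 3 each, +1 to first 3
Round 3: Briarlake=22 Cedarfen=22 Dunmere=21 Elkhorn=17 Juniper=24 → close Cedarfen (overflow 14)
  22÷4 = 5 each, +1 to first 2
Round 4: Briarlake=28 Dunmere=27 Elkhorn=22 Juniper=29 → close Elkhorn (overflow 17)
  22÷3 = 7 each, +1 to first 1
Round 5: Briarlake=36 Dunmere=34 Juniper=36 → close Briarlake (overflow 24)
  36÷2 = 18 each, +1 to first 0
Round 6: Dunmere=52 Juniper=54 → close Juniper (overflow 41)
  54÷1 = 54 each, +1 to first 0

Closure order: Hollowpine, Ironridge, Cedarfen, Elkhorn, Briarlake, Juniper
Last habitat: Dunmere with 106 animals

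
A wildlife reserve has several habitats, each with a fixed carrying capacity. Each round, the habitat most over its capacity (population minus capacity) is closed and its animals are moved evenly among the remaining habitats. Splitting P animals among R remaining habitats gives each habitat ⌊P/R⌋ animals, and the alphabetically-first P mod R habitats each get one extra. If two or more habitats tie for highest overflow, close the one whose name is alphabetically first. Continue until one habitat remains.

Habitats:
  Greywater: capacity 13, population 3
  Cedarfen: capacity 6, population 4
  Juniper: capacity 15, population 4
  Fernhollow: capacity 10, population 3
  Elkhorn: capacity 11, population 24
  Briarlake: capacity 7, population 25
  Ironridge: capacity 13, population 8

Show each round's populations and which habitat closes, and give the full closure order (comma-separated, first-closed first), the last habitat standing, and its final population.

Round 1: Briarlake=25 Cedarfen=4 Elkhorn=24 Fernhollow=3 Greywater=3 Ironridge=8 Juniper=4 → close Briarlake (overflow 18)
  25÷6 = 4 each, +1 to first 1
Round 2: Cedarfen=9 Elkhorn=28 Fernhollow=7 Greywater=7 Ironridge=12 Juniper=8 → close Elkhorn (overflow 17)
  28÷5 = 5 each, +1 to first 3
Round 3: Cedarfen=15 Fernhollow=13 Greywater=13 Ironridge=17 Juniper=13 → close Cedarfen (overflow 9)
  15÷4 = 3 each, +1 to first 3
Round 4: Fernhollow=17 Greywater=17 Ironridge=21 Juniper=16 → close Ironridge (overflow 8)
  21÷3 = 7 each, +1 to first 0
Round 5: Fernhollow=24 Greywater=24 Juniper=23 → close Fernhollow (overflow 14)
  24÷2 = 12 each, +1 to first 0
Round 6: Greywater=36 Juniper=35 → close Greywater (overflow 23)
  36÷1 = 36 each, +1 to first 0

Closure order: Briarlake, Elkhorn, Cedarfen, Ironridge, Fernhollow, Greywater
Last habitat: Juniper with 71 animals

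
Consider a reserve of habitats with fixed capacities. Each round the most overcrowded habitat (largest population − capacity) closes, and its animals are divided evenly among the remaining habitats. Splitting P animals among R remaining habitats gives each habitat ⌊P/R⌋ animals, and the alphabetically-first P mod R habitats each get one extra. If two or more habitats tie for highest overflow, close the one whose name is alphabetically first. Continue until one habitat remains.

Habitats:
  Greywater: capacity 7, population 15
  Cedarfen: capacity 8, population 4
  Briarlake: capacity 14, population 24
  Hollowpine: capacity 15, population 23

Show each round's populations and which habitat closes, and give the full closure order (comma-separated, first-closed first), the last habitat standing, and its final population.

Closure order: Briarlake, Greywater, Hollowpine
Last habitat: Cedarfen with 66 animals

Round 1: Briarlake=24 Cedarfen=4 Greywater=15 Hollowpine=23 → close Briarlake (overflow 10)
  24÷3 = 8 each, +1 to first 0
Round 2: Cedarfen=12 Greywater=23 Hollowpine=31 → close Greywater (overflow 16)
  23÷2 = 11 each, +1 to first 1
Round 3: Cedarfen=24 Hollowpine=42 → close Hollowpine (overflow 27)
  42÷1 = 42 each, +1 to first 0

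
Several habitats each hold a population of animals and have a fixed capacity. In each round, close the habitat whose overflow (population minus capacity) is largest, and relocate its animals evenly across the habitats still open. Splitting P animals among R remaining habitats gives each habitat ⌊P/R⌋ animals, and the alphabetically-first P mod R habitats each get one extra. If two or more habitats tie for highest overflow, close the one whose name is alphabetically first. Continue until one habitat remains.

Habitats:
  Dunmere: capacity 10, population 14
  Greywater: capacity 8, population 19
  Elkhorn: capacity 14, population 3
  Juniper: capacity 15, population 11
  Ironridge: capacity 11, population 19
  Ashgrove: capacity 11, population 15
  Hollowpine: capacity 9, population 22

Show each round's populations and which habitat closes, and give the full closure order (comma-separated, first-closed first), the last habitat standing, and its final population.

Round 1: Ashgrove=15 Dunmere=14 Elkhorn=3 Greywater=19 Hollowpine=22 Ironridge=19 Juniper=11 → close Hollowpine (overflow 13)
  22÷6 = 3 each, +1 to first 4
Round 2: Ashgrove=19 Dunmere=18 Elkhorn=7 Greywater=23 Ironridge=22 Juniper=14 → close Greywater (overflow 15)
  23÷5 = 4 each, +1 to first 3
Round 3: Ashgrove=24 Dunmere=23 Elkhorn=12 Ironridge=26 Juniper=18 → close Ironridge (overflow 15)
  26÷4 = 6 each, +1 to first 2
Round 4: Ashgrove=31 Dunmere=30 Elkhorn=18 Juniper=24 → close Ashgrove (overflow 20)
  31÷3 = 10 each, +1 to first 1
Round 5: Dunmere=41 Elkhorn=28 Juniper=34 → close Dunmere (overflow 31)
  41÷2 = 20 each, +1 to first 1
Round 6: Elkhorn=49 Juniper=54 → close Juniper (overflow 39)
  54÷1 = 54 each, +1 to first 0

Closure order: Hollowpine, Greywater, Ironridge, Ashgrove, Dunmere, Juniper
Last habitat: Elkhorn with 103 animals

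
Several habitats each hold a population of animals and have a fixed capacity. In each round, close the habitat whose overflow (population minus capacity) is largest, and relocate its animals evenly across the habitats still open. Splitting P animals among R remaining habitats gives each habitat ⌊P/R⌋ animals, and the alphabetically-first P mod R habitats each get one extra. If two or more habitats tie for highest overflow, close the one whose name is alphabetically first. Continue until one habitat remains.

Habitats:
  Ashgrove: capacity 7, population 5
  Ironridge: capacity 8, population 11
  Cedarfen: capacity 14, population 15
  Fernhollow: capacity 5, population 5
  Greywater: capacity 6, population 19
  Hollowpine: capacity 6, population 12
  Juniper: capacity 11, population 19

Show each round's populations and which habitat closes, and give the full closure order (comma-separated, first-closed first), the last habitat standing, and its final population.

Closure order: Greywater, Juniper, Hollowpine, Cedarfen, Ironridge, Ashgrove
Last habitat: Fernhollow with 86 animals

Round 1: Ashgrove=5 Cedarfen=15 Fernhollow=5 Greywater=19 Hollowpine=12 Ironridge=11 Juniper=19 → close Greywater (overflow 13)
  19÷6 = 3 each, +1 to first 1
Round 2: Ashgrove=9 Cedarfen=18 Fernhollow=8 Hollowpine=15 Ironridge=14 Juniper=22 → close Juniper (overflow 11)
  22÷5 = 4 each, +1 to first 2
Round 3: Ashgrove=14 Cedarfen=23 Fernhollow=12 Hollowpine=19 Ironridge=18 → close Hollowpine (overflow 13)
  19÷4 = 4 each, +1 to first 3
Round 4: Ashgrove=19 Cedarfen=28 Fernhollow=17 Ironridge=22 → close Cedarfen (overflow 14)
  28÷3 = 9 each, +1 to first 1
Round 5: Ashgrove=29 Fernhollow=26 Ironridge=31 → close Ironridge (overflow 23)
  31÷2 = 15 each, +1 to first 1
Round 6: Ashgrove=45 Fernhollow=41 → close Ashgrove (overflow 38)
  45÷1 = 45 each, +1 to first 0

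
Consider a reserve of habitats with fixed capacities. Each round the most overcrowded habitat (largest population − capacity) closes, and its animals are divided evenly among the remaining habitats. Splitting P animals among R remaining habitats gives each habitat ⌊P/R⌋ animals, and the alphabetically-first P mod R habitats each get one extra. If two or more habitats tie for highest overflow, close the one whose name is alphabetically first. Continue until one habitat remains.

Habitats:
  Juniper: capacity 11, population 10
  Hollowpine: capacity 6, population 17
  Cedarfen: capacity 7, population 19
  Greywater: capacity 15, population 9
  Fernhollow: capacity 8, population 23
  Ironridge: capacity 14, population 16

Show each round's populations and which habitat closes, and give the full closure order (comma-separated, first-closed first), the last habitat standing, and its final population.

Round 1: Cedarfen=19 Fernhollow=23 Greywater=9 Hollowpine=17 Ironridge=16 Juniper=10 → close Fernhollow (overflow 15)
  23÷5 = 4 each, +1 to first 3
Round 2: Cedarfen=24 Greywater=14 Hollowpine=22 Ironridge=20 Juniper=14 → close Cedarfen (overflow 17)
  24÷4 = 6 each, +1 to first 0
Round 3: Greywater=20 Hollowpine=28 Ironridge=26 Juniper=20 → close Hollowpine (overflow 22)
  28÷3 = 9 each, +1 to first 1
Round 4: Greywater=30 Ironridge=35 Juniper=29 → close Ironridge (overflow 21)
  35÷2 = 17 each, +1 to first 1
Round 5: Greywater=48 Juniper=46 → close Juniper (overflow 35)
  46÷1 = 46 each, +1 to first 0

Closure order: Fernhollow, Cedarfen, Hollowpine, Ironridge, Juniper
Last habitat: Greywater with 94 animals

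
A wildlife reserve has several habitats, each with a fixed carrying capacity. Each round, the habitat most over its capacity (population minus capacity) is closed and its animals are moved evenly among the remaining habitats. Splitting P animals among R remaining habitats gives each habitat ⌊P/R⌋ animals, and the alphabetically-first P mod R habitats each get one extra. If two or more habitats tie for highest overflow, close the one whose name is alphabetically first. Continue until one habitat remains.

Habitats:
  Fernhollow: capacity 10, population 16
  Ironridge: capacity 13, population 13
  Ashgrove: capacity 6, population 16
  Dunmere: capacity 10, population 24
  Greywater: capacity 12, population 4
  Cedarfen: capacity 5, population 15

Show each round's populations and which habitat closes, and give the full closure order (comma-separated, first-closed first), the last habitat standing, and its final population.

Closure order: Dunmere, Ashgrove, Cedarfen, Fernhollow, Ironridge
Last habitat: Greywater with 88 animals

Round 1: Ashgrove=16 Cedarfen=15 Dunmere=24 Fernhollow=16 Greywater=4 Ironridge=13 → close Dunmere (overflow 14)
  24÷5 = 4 each, +1 to first 4
Round 2: Ashgrove=21 Cedarfen=20 Fernhollow=21 Greywater=9 Ironridge=17 → close Ashgrove (overflow 15)
  21÷4 = 5 each, +1 to first 1
Round 3: Cedarfen=26 Fernhollow=26 Greywater=14 Ironridge=22 → close Cedarfen (overflow 21)
  26÷3 = 8 each, +1 to first 2
Round 4: Fernhollow=35 Greywater=23 Ironridge=30 → close Fernhollow (overflow 25)
  35÷2 = 17 each, +1 to first 1
Round 5: Greywater=41 Ironridge=47 → close Ironridge (overflow 34)
  47÷1 = 47 each, +1 to first 0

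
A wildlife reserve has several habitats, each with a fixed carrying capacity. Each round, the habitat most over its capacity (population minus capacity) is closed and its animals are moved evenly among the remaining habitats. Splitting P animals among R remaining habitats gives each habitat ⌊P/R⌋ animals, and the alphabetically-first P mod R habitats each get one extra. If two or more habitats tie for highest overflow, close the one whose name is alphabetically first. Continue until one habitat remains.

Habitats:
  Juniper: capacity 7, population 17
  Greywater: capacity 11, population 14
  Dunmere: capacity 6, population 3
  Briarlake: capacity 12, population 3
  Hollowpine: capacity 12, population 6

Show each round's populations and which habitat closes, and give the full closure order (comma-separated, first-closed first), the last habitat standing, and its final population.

Round 1: Briarlake=3 Dunmere=3 Greywater=14 Hollowpine=6 Juniper=17 → close Juniper (overflow 10)
  17÷4 = 4 each, +1 to first 1
Round 2: Briarlake=8 Dunmere=7 Greywater=18 Hollowpine=10 → close Greywater (overflow 7)
  18÷3 = 6 each, +1 to first 0
Round 3: Briarlake=14 Dunmere=13 Hollowpine=16 → close Dunmere (overflow 7)
  13÷2 = 6 each, +1 to first 1
Round 4: Briarlake=21 Hollowpine=22 → close Hollowpine (overflow 10)
  22÷1 = 22 each, +1 to first 0

Closure order: Juniper, Greywater, Dunmere, Hollowpine
Last habitat: Briarlake with 43 animals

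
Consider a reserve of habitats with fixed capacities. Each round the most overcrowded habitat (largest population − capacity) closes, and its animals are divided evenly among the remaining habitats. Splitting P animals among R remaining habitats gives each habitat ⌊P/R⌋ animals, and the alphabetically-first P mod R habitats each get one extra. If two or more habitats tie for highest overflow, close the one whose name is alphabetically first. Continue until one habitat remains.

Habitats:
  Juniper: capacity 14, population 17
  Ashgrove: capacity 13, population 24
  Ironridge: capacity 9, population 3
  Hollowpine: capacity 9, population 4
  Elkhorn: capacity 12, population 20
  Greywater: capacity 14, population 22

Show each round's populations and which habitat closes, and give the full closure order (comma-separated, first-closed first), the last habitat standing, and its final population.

Round 1: Ashgrove=24 Elkhorn=20 Greywater=22 Hollowpine=4 Ironridge=3 Juniper=17 → close Ashgrove (overflow 11)
  24÷5 = 4 each, +1 to first 4
Round 2: Elkhorn=25 Greywater=27 Hollowpine=9 Ironridge=8 Juniper=21 → close Elkhorn (overflow 13)
  25÷4 = 6 each, +1 to first 1
Round 3: Greywater=34 Hollowpine=15 Ironridge=14 Juniper=27 → close Greywater (overflow 20)
  34÷3 = 11 each, +1 to first 1
Round 4: Hollowpine=27 Ironridge=25 Juniper=38 → close Juniper (overflow 24)
  38÷2 = 19 each, +1 to first 0
Round 5: Hollowpine=46 Ironridge=44 → close Hollowpine (overflow 37)
  46÷1 = 46 each, +1 to first 0

Closure order: Ashgrove, Elkhorn, Greywater, Juniper, Hollowpine
Last habitat: Ironridge with 90 animals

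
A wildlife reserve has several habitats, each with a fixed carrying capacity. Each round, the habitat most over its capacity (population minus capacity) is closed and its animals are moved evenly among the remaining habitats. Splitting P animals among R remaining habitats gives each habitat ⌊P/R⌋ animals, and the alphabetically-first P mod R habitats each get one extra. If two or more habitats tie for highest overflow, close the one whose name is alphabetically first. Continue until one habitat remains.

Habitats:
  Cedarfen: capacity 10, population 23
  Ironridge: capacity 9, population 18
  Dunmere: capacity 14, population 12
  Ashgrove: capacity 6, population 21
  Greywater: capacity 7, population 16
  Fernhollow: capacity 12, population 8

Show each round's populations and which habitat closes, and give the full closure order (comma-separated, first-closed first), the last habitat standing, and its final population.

Round 1: Ashgrove=21 Cedarfen=23 Dunmere=12 Fernhollow=8 Greywater=16 Ironridge=18 → close Ashgrove (overflow 15)
  21÷5 = 4 each, +1 to first 1
Round 2: Cedarfen=28 Dunmere=16 Fernhollow=12 Greywater=20 Ironridge=22 → close Cedarfen (overflow 18)
  28÷4 = 7 each, +1 to first 0
Round 3: Dunmere=23 Fernhollow=19 Greywater=27 Ironridge=29 → close Greywater (overflow 20)
  27÷3 = 9 each, +1 to first 0
Round 4: Dunmere=32 Fernhollow=28 Ironridge=38 → close Ironridge (overflow 29)
  38÷2 = 19 each, +1 to first 0
Round 5: Dunmere=51 Fernhollow=47 → close Dunmere (overflow 37)
  51÷1 = 51 each, +1 to first 0

Closure order: Ashgrove, Cedarfen, Greywater, Ironridge, Dunmere
Last habitat: Fernhollow with 98 animals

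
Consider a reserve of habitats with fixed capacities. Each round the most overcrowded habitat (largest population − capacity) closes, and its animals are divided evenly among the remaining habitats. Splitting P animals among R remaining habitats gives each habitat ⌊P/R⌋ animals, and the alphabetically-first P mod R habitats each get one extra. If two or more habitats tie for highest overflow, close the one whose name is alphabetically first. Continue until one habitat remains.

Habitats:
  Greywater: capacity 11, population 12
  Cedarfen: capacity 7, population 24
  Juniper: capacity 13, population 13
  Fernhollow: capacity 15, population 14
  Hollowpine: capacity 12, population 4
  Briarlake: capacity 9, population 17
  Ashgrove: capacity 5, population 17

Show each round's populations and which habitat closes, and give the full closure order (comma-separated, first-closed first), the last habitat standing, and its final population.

Closure order: Cedarfen, Ashgrove, Briarlake, Greywater, Fernhollow, Juniper
Last habitat: Hollowpine with 101 animals

Round 1: Ashgrove=17 Briarlake=17 Cedarfen=24 Fernhollow=14 Greywater=12 Hollowpine=4 Juniper=13 → close Cedarfen (overflow 17)
  24÷6 = 4 each, +1 to first 0
Round 2: Ashgrove=21 Briarlake=21 Fernhollow=18 Greywater=16 Hollowpine=8 Juniper=17 → close Ashgrove (overflow 16)
  21÷5 = 4 each, +1 to first 1
Round 3: Briarlake=26 Fernhollow=22 Greywater=20 Hollowpine=12 Juniper=21 → close Briarlake (overflow 17)
  26÷4 = 6 each, +1 to first 2
Round 4: Fernhollow=29 Greywater=27 Hollowpine=18 Juniper=27 → close Greywater (overflow 16)
  27÷3 = 9 each, +1 to first 0
Round 5: Fernhollow=38 Hollowpine=27 Juniper=36 → close Fernhollow (overflow 23)
  38÷2 = 19 each, +1 to first 0
Round 6: Hollowpine=46 Juniper=55 → close Juniper (overflow 42)
  55÷1 = 55 each, +1 to first 0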